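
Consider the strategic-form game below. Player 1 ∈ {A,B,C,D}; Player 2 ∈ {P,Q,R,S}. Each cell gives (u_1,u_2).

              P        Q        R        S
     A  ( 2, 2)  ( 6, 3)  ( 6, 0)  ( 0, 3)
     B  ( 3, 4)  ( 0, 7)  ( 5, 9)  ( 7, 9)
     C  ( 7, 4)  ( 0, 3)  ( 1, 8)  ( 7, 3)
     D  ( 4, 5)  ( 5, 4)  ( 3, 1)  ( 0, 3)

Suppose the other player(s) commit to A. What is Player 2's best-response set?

u_2(P vs A) = 2
u_2(Q vs A) = 3
u_2(R vs A) = 0
u_2(S vs A) = 3
max payoff 3 at {Q,S}

P2 best: {Q,S}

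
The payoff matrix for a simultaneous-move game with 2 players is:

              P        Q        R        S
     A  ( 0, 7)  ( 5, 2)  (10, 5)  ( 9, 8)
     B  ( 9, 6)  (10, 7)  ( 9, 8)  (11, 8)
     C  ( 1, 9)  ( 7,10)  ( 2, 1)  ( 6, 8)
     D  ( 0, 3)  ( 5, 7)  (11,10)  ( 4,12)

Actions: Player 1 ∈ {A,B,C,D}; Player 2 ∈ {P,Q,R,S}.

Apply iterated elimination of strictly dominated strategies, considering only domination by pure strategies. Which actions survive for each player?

IESDS → P1:{A,B,D} P2:{R,S}

P1 drop C (B beats it: P:9>1 Q:10>7 R:9>2 S:11>6)
P2 drop P (S beats it: A:8>7 B:8>6 D:12>3)
P2 drop Q (R beats it: A:5>2 B:8>7 D:10>7)
P1→{A,B,D} P2→{R,S}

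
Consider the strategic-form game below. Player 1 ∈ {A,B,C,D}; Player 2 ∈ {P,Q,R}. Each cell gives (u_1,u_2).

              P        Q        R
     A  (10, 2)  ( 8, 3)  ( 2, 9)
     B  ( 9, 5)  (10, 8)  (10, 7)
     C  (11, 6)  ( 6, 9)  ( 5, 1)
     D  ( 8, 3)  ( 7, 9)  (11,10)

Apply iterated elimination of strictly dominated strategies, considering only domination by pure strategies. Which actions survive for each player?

P2 drop P (Q beats it: A:3>2 B:8>5 C:9>6 D:9>3)
P1 drop A (B beats it: Q:10>8 R:10>2)
P1 drop C (B beats it: Q:10>6 R:10>5)
P1→{B,D} P2→{Q,R}

Remaining: P1:{B,D} P2:{Q,R}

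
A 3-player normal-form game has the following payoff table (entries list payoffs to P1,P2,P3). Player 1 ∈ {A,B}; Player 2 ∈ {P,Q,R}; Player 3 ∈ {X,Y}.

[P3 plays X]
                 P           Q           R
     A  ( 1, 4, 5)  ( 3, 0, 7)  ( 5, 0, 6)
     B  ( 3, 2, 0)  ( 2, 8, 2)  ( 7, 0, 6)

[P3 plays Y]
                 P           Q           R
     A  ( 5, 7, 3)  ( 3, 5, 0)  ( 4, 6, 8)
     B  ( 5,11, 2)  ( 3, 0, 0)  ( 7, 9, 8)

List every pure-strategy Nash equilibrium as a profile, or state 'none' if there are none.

(A,P,X): not NE [P1→B gives 3>1]
(A,P,Y): not NE [P3→X gives 5>3]
(A,Q,X): not NE [P2→P gives 4>0]
(A,Q,Y): not NE [P2→P gives 7>5; P3→X gives 7>0]
(A,R,X): not NE [P1→B gives 7>5; P2→P gives 4>0; P3→Y gives 8>6]
(A,R,Y): not NE [P1→B gives 7>4; P2→P gives 7>6]
(B,P,X): not NE [P2→Q gives 8>2; P3→Y gives 2>0]
(B,P,Y): NE
(B,Q,X): not NE [P1→A gives 3>2]
(B,Q,Y): not NE [P2→P gives 11>0; P3→X gives 2>0]
(B,R,X): not NE [P2→Q gives 8>0; P3→Y gives 8>6]
(B,R,Y): not NE [P2→P gives 11>9]

PSNE = {(B,P,Y)}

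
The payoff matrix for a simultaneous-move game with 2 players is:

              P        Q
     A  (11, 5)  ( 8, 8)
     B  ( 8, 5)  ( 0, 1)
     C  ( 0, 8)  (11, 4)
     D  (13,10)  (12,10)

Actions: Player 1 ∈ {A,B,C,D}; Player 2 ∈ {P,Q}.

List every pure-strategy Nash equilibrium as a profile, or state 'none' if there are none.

(A,P): not NE [P1→D gives 13>11; P2→Q gives 8>5]
(A,Q): not NE [P1→D gives 12>8]
(B,P): not NE [P1→D gives 13>8]
(B,Q): not NE [P1→D gives 12>0; P2→P gives 5>1]
(C,P): not NE [P1→D gives 13>0]
(C,Q): not NE [P1→D gives 12>11; P2→P gives 8>4]
(D,P): NE
(D,Q): NE

PSNE = {(D,P), (D,Q)}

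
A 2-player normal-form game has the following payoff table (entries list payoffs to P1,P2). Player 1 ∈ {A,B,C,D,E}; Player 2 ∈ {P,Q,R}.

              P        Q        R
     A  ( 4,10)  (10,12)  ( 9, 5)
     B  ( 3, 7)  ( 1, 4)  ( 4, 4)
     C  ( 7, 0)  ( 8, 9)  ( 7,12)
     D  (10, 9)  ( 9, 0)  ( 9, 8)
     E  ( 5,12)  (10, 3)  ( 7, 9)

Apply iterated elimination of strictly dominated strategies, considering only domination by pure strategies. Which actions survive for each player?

IESDS → P1:{A,D,E} P2:{P,Q}

P1 drop B (A beats it: P:4>3 Q:10>1 R:9>4)
P1 drop C (D beats it: P:10>7 Q:9>8 R:9>7)
P2 drop R (P beats it: A:10>5 D:9>8 E:12>9)
P1→{A,D,E} P2→{P,Q}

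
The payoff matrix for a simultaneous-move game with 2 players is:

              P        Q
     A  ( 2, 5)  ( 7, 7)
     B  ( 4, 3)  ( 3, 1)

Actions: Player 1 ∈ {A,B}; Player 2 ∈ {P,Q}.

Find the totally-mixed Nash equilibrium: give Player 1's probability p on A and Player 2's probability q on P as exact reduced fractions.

P1 indiff ⇒ q·2+(1-q)·7 = q·4+(1-q)·3 ⇒ q(-2) = (1-q)(-4) ⇒ q = 2/3
P2 indiff ⇒ p·5+(1-p)·3 = p·7+(1-p)·1 ⇒ p(-2) = (1-p)(-2) ⇒ p = 1/2

P1 mixes 1/2 on A; P2 mixes 2/3 on P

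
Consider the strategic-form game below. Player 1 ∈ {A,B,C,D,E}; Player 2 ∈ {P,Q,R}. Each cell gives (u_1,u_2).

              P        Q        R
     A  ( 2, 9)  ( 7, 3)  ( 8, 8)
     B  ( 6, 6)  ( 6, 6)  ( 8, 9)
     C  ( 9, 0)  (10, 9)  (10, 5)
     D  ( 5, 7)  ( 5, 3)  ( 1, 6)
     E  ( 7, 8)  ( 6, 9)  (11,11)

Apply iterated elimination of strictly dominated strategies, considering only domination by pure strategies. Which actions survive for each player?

Survivors P1:{C,E} P2:{Q,R}

P1 drop A (C beats it: P:9>2 Q:10>7 R:10>8)
P1 drop B (C beats it: P:9>6 Q:10>6 R:10>8)
P1 drop D (C beats it: P:9>5 Q:10>5 R:10>1)
P2 drop P (Q beats it: C:9>0 E:9>8)
P1→{C,E} P2→{Q,R}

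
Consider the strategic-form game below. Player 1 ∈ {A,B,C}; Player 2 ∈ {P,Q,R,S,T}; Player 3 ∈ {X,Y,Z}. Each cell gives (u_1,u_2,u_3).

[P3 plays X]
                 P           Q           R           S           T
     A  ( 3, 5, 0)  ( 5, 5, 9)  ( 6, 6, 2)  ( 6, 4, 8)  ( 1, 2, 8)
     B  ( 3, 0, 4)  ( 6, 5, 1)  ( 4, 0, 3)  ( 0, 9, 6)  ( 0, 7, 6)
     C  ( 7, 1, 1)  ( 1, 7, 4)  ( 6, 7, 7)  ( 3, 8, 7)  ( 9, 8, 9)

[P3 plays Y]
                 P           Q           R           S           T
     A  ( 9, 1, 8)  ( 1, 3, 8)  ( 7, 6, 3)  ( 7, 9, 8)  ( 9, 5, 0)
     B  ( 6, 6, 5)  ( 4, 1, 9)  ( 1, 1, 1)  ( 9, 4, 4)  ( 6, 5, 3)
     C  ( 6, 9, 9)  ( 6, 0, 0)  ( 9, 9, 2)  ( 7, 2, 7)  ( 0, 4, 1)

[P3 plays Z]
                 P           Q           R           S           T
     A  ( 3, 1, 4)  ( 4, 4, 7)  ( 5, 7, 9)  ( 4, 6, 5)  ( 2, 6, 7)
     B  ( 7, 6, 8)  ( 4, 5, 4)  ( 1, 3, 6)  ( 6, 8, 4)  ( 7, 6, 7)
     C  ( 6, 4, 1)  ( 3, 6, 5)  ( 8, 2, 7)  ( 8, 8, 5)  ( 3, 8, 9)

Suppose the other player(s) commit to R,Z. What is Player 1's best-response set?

argmax u_1 = {C}

u_1(A vs R,Z) = 5
u_1(B vs R,Z) = 1
u_1(C vs R,Z) = 8
max payoff 8 at {C}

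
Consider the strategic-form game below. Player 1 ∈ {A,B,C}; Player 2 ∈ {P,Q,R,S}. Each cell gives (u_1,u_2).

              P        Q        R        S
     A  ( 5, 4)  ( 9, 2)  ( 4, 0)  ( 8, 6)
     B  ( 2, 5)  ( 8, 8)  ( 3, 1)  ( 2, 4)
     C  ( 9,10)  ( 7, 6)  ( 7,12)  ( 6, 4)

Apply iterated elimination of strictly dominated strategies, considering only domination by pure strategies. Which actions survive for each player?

Survivors P1:{A,C} P2:{P,R,S}

P1 drop B (A beats it: P:5>2 Q:9>8 R:4>3 S:8>2)
P2 drop Q (P beats it: A:4>2 C:10>6)
P1→{A,C} P2→{P,R,S}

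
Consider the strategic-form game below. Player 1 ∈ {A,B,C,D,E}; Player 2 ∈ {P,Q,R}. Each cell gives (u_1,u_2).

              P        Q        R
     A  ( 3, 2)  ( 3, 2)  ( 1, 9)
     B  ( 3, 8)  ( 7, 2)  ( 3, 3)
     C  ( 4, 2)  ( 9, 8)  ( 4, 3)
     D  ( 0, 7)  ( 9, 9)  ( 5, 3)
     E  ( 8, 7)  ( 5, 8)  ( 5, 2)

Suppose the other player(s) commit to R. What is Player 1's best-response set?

u_1(A vs R) = 1
u_1(B vs R) = 3
u_1(C vs R) = 4
u_1(D vs R) = 5
u_1(E vs R) = 5
max payoff 5 at {D,E}

argmax u_1 = {D,E}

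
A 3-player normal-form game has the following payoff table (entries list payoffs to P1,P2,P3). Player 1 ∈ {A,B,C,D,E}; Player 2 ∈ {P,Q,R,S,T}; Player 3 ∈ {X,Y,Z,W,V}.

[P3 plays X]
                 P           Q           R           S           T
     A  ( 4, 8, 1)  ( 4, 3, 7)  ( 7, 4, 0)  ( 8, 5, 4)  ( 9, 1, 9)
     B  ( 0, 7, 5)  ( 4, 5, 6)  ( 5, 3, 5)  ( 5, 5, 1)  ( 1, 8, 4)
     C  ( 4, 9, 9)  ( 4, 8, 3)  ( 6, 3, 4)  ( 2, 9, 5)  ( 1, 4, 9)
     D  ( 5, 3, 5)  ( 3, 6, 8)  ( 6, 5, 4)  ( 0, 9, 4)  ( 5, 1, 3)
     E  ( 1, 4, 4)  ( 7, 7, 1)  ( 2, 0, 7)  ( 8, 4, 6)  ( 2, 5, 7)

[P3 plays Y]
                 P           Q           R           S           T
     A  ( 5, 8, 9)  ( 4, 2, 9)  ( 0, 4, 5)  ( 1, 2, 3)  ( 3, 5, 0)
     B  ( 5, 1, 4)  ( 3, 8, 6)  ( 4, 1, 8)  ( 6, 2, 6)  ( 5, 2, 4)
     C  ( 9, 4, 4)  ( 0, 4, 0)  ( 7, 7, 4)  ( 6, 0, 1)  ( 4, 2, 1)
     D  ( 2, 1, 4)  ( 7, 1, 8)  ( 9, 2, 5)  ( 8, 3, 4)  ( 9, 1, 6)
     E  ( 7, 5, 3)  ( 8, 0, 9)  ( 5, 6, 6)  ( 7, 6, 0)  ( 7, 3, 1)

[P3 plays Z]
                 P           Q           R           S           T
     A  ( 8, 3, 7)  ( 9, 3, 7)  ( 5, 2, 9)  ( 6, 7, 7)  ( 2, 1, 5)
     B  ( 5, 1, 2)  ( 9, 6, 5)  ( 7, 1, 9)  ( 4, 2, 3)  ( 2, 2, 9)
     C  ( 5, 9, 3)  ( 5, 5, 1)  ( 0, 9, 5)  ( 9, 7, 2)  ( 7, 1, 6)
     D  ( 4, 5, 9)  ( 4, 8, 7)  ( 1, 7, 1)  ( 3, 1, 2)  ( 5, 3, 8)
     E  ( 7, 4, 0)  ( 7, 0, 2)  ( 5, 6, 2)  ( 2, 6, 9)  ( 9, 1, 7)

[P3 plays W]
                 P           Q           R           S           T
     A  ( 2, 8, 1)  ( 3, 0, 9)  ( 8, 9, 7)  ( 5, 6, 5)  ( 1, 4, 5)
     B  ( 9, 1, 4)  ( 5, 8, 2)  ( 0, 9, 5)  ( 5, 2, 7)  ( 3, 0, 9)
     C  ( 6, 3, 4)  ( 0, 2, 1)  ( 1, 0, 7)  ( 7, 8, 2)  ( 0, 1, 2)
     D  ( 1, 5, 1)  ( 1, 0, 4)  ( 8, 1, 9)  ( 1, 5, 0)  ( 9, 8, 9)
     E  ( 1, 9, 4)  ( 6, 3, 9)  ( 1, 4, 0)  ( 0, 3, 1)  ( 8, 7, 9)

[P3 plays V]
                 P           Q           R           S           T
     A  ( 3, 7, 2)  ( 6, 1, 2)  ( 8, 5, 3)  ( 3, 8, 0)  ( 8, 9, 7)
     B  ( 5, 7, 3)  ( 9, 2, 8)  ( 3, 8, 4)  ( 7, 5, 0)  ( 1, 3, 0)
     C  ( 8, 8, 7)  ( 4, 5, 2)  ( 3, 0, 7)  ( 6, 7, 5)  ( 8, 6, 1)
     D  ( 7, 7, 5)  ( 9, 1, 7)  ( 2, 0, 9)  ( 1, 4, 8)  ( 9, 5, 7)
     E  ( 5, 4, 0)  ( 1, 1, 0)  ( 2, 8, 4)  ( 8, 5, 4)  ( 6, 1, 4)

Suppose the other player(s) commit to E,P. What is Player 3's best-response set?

P3 best: {X,W}

u_3(X vs E,P) = 4
u_3(Y vs E,P) = 3
u_3(Z vs E,P) = 0
u_3(W vs E,P) = 4
u_3(V vs E,P) = 0
max payoff 4 at {X,W}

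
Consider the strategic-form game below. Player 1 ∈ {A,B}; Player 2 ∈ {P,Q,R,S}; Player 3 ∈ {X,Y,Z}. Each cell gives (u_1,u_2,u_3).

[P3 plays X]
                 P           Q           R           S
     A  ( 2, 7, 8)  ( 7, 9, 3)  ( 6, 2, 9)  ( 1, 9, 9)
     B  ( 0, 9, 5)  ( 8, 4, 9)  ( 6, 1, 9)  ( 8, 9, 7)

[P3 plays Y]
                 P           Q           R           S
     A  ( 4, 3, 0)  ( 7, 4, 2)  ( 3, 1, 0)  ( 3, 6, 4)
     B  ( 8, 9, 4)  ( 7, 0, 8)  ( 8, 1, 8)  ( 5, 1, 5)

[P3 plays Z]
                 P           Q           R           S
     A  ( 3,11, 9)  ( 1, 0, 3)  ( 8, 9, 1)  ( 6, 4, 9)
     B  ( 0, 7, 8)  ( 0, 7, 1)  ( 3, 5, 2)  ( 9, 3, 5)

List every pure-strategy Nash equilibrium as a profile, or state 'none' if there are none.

Nash profiles: (A,P,Z), (B,S,X)

(A,P,X): not NE [P2→S gives 9>7; P3→Z gives 9>8]
(A,P,Y): not NE [P1→B gives 8>4; P2→S gives 6>3; P3→Z gives 9>0]
(A,P,Z): NE
(A,Q,X): not NE [P1→B gives 8>7]
(A,Q,Y): not NE [P2→S gives 6>4; P3→Z gives 3>2]
(A,Q,Z): not NE [P2→P gives 11>0]
(A,R,X): not NE [P2→S gives 9>2]
(A,R,Y): not NE [P1→B gives 8>3; P2→S gives 6>1; P3→X gives 9>0]
(A,R,Z): not NE [P2→P gives 11>9; P3→X gives 9>1]
(A,S,X): not NE [P1→B gives 8>1]
(A,S,Y): not NE [P1→B gives 5>3; P3→Z gives 9>4]
(A,S,Z): not NE [P1→B gives 9>6; P2→P gives 11>4]
(B,P,X): not NE [P1→A gives 2>0; P3→Z gives 8>5]
(B,P,Y): not NE [P3→Z gives 8>4]
(B,P,Z): not NE [P1→A gives 3>0]
(B,Q,X): not NE [P2→S gives 9>4]
(B,Q,Y): not NE [P2→P gives 9>0; P3→X gives 9>8]
(B,Q,Z): not NE [P1→A gives 1>0; P3→X gives 9>1]
(B,R,X): not NE [P2→S gives 9>1]
(B,R,Y): not NE [P2→P gives 9>1; P3→X gives 9>8]
(B,R,Z): not NE [P1→A gives 8>3; P2→Q gives 7>5; P3→X gives 9>2]
(B,S,X): NE
(B,S,Y): not NE [P2→P gives 9>1; P3→X gives 7>5]
(B,S,Z): not NE [P2→Q gives 7>3; P3→X gives 7>5]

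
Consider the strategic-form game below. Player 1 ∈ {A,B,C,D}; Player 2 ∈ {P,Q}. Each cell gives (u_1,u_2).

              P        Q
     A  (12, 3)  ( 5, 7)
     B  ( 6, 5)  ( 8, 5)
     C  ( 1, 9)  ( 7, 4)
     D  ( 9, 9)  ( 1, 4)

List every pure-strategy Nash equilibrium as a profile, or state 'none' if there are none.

Nash profiles: (B,Q)

(A,P): not NE [P2→Q gives 7>3]
(A,Q): not NE [P1→B gives 8>5]
(B,P): not NE [P1→A gives 12>6]
(B,Q): NE
(C,P): not NE [P1→A gives 12>1]
(C,Q): not NE [P1→B gives 8>7; P2→P gives 9>4]
(D,P): not NE [P1→A gives 12>9]
(D,Q): not NE [P1→B gives 8>1; P2→P gives 9>4]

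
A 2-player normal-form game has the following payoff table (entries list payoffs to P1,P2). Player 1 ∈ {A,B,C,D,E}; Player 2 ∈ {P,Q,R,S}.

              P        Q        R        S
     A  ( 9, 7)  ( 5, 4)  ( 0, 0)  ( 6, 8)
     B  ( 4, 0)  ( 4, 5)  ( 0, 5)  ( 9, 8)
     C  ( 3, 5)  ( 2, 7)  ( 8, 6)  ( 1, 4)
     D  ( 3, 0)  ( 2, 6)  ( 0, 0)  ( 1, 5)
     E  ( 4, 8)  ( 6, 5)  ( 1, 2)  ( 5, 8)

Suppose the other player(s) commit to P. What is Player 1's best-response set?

P1 best: {A}

u_1(A vs P) = 9
u_1(B vs P) = 4
u_1(C vs P) = 3
u_1(D vs P) = 3
u_1(E vs P) = 4
max payoff 9 at {A}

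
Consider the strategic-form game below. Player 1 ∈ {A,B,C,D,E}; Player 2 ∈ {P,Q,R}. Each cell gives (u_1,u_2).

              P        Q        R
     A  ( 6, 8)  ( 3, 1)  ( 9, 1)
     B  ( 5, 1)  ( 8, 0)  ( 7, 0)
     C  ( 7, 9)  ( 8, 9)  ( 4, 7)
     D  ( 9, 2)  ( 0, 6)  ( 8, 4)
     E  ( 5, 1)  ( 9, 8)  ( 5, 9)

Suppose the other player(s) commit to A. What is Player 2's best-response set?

argmax u_2 = {P}

u_2(P vs A) = 8
u_2(Q vs A) = 1
u_2(R vs A) = 1
max payoff 8 at {P}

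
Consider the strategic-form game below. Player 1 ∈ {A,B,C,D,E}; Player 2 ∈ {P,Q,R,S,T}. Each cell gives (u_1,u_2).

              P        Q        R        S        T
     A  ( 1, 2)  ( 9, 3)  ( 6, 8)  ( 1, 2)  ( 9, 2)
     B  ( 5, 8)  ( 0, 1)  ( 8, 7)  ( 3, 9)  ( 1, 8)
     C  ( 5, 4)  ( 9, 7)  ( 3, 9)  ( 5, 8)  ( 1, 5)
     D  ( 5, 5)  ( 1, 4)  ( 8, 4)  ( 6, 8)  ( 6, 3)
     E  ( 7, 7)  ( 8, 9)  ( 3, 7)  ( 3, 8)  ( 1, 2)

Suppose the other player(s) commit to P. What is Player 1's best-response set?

u_1(A vs P) = 1
u_1(B vs P) = 5
u_1(C vs P) = 5
u_1(D vs P) = 5
u_1(E vs P) = 7
max payoff 7 at {E}

BR_1 = {E}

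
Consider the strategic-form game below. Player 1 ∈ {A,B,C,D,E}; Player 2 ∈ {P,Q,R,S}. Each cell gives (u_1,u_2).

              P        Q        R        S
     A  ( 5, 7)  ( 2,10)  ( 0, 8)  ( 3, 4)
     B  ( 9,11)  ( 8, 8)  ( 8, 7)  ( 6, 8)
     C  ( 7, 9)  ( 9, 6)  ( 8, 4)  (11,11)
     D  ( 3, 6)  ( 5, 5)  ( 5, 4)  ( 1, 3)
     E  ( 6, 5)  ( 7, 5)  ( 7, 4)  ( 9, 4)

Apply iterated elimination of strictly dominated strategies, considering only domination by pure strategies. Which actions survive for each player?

Remaining: P1:{B,C} P2:{P,S}

P1 drop A (B beats it: P:9>5 Q:8>2 R:8>0 S:6>3)
P1 drop D (B beats it: P:9>3 Q:8>5 R:8>5 S:6>1)
P1 drop E (C beats it: P:7>6 Q:9>7 R:8>7 S:11>9)
P2 drop Q (P beats it: B:11>8 C:9>6)
P2 drop R (P beats it: B:11>7 C:9>4)
P1→{B,C} P2→{P,S}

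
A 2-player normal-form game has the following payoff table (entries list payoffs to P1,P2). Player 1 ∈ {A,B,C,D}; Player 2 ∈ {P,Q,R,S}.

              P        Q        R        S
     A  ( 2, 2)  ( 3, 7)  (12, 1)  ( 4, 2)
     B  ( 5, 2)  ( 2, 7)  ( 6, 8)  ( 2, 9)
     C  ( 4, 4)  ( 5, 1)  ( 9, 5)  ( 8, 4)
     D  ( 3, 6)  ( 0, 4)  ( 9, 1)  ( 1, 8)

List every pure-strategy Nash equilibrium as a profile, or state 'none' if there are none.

(A,P): not NE [P1→B gives 5>2; P2→Q gives 7>2]
(A,Q): not NE [P1→C gives 5>3]
(A,R): not NE [P2→Q gives 7>1]
(A,S): not NE [P1→C gives 8>4; P2→Q gives 7>2]
(B,P): not NE [P2→S gives 9>2]
(B,Q): not NE [P1→C gives 5>2; P2→S gives 9>7]
(B,R): not NE [P1→A gives 12>6; P2→S gives 9>8]
(B,S): not NE [P1→C gives 8>2]
(C,P): not NE [P1→B gives 5>4; P2→R gives 5>4]
(C,Q): not NE [P2→R gives 5>1]
(C,R): not NE [P1→A gives 12>9]
(C,S): not NE [P2→R gives 5>4]
(D,P): not NE [P1→B gives 5>3; P2→S gives 8>6]
(D,Q): not NE [P1→C gives 5>0; P2→S gives 8>4]
(D,R): not NE [P1→A gives 12>9; P2→S gives 8>1]
(D,S): not NE [P1→C gives 8>1]

No pure NE.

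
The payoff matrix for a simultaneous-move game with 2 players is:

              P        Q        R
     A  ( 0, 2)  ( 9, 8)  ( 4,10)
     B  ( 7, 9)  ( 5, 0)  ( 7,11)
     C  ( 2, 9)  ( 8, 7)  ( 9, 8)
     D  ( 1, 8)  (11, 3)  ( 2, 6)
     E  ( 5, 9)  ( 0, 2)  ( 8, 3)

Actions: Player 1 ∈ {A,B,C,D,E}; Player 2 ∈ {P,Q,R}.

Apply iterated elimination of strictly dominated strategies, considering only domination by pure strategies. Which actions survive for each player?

P2 drop Q (R beats it: A:10>8 B:11>0 C:8>7 D:6>3 E:3>2)
P1 drop A (B beats it: P:7>0 R:7>4)
P1 drop D (B beats it: P:7>1 R:7>2)
P1→{B,C,E} P2→{P,R}

IESDS → P1:{B,C,E} P2:{P,R}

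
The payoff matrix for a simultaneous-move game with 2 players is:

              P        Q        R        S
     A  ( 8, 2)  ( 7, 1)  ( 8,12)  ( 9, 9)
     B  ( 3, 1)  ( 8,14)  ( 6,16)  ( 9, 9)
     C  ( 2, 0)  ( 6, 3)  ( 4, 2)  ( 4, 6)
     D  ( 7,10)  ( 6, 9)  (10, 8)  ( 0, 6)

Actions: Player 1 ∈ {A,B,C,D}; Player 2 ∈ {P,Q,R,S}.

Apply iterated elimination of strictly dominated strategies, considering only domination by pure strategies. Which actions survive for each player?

Remaining: P1:{A,B,D} P2:{P,Q,R}

P1 drop C (A beats it: P:8>2 Q:7>6 R:8>4 S:9>4)
P2 drop S (R beats it: A:12>9 B:16>9 D:8>6)
P1→{A,B,D} P2→{P,Q,R}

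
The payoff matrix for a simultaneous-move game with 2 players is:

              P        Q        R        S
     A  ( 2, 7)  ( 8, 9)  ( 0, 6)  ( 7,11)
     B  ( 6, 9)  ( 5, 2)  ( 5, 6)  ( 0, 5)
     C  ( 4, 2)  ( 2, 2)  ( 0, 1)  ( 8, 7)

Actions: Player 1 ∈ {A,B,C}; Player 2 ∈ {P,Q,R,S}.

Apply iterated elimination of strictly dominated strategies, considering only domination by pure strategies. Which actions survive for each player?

P2 drop Q (S beats it: A:11>9 B:5>2 C:7>2)
P2 drop R (P beats it: A:7>6 B:9>6 C:2>1)
P1 drop A (C beats it: P:4>2 S:8>7)
P1→{B,C} P2→{P,S}

IESDS → P1:{B,C} P2:{P,S}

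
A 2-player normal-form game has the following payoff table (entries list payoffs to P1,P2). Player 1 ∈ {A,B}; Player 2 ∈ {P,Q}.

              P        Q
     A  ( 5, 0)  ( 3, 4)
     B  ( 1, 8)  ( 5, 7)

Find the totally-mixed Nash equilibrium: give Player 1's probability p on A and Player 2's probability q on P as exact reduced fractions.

P1 indiff ⇒ q·5+(1-q)·3 = q·1+(1-q)·5 ⇒ q(4) = (1-q)(2) ⇒ q = 1/3
P2 indiff ⇒ p·0+(1-p)·8 = p·4+(1-p)·7 ⇒ p(-4) = (1-p)(-1) ⇒ p = 1/5

p=1/5, q=1/3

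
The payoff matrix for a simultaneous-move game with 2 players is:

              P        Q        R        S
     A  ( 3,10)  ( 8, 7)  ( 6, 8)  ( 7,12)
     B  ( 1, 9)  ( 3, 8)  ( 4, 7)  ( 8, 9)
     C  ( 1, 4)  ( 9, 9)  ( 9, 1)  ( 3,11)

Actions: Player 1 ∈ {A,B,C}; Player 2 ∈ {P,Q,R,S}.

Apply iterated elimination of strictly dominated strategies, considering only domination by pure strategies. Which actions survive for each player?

P2 drop Q (S beats it: A:12>7 B:9>8 C:11>9)
P2 drop R (P beats it: A:10>8 B:9>7 C:4>1)
P1 drop C (A beats it: P:3>1 S:7>3)
P1→{A,B} P2→{P,S}

Survivors P1:{A,B} P2:{P,S}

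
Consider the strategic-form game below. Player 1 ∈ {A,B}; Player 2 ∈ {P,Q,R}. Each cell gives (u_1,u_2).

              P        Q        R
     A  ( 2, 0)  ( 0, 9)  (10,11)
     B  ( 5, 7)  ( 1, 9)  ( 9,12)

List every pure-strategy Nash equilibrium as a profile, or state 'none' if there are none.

(A,P): not NE [P1→B gives 5>2; P2→R gives 11>0]
(A,Q): not NE [P1→B gives 1>0; P2→R gives 11>9]
(A,R): NE
(B,P): not NE [P2→R gives 12>7]
(B,Q): not NE [P2→R gives 12>9]
(B,R): not NE [P1→A gives 10>9]

NE set: (A,R)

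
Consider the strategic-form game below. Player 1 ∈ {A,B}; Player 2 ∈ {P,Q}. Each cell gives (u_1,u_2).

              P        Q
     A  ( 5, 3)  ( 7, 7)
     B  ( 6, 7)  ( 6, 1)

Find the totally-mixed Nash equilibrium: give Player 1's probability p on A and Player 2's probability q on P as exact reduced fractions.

P1 mixes 3/5 on A; P2 mixes 1/2 on P

P1 indiff ⇒ q·5+(1-q)·7 = q·6+(1-q)·6 ⇒ q(-1) = (1-q)(-1) ⇒ q = 1/2
P2 indiff ⇒ p·3+(1-p)·7 = p·7+(1-p)·1 ⇒ p(-4) = (1-p)(-6) ⇒ p = 3/5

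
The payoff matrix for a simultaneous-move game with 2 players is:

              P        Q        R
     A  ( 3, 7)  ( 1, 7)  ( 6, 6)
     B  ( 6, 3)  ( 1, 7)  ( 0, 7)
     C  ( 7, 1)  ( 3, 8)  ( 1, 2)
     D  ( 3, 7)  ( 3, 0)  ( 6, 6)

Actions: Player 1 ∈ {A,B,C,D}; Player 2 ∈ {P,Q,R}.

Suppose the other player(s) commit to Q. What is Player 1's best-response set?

u_1(A vs Q) = 1
u_1(B vs Q) = 1
u_1(C vs Q) = 3
u_1(D vs Q) = 3
max payoff 3 at {C,D}

BR_1 = {C,D}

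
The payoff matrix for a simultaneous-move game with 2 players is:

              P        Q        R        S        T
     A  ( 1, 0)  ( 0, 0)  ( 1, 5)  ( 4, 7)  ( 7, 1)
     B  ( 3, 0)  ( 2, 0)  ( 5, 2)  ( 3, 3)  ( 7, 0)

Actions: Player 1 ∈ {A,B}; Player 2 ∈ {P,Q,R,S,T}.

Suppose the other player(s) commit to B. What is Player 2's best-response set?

u_2(P vs B) = 0
u_2(Q vs B) = 0
u_2(R vs B) = 2
u_2(S vs B) = 3
u_2(T vs B) = 0
max payoff 3 at {S}

argmax u_2 = {S}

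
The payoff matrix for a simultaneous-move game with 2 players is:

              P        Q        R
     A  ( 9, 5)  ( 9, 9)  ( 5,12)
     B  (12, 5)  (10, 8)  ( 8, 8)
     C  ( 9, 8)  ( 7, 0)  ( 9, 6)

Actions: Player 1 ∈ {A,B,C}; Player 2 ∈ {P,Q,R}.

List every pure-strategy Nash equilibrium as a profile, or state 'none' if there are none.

(A,P): not NE [P1→B gives 12>9; P2→R gives 12>5]
(A,Q): not NE [P1→B gives 10>9; P2→R gives 12>9]
(A,R): not NE [P1→C gives 9>5]
(B,P): not NE [P2→R gives 8>5]
(B,Q): NE
(B,R): not NE [P1→C gives 9>8]
(C,P): not NE [P1→B gives 12>9]
(C,Q): not NE [P1→B gives 10>7; P2→P gives 8>0]
(C,R): not NE [P2→P gives 8>6]

PSNE = {(B,Q)}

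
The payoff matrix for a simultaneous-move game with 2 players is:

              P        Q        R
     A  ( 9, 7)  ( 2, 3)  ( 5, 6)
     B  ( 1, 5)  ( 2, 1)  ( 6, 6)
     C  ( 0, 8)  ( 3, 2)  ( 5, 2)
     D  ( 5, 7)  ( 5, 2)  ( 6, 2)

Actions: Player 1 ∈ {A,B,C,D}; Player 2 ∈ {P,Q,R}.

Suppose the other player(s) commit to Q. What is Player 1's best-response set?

u_1(A vs Q) = 2
u_1(B vs Q) = 2
u_1(C vs Q) = 3
u_1(D vs Q) = 5
max payoff 5 at {D}

P1 best: {D}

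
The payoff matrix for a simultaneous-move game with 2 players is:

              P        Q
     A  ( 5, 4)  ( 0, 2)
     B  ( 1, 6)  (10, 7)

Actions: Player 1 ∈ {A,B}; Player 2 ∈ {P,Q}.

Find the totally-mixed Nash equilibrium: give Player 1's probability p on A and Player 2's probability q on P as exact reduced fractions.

P1 mixes 1/3 on A; P2 mixes 5/7 on P

P1 indiff ⇒ q·5+(1-q)·0 = q·1+(1-q)·10 ⇒ q(4) = (1-q)(10) ⇒ q = 5/7
P2 indiff ⇒ p·4+(1-p)·6 = p·2+(1-p)·7 ⇒ p(2) = (1-p)(1) ⇒ p = 1/3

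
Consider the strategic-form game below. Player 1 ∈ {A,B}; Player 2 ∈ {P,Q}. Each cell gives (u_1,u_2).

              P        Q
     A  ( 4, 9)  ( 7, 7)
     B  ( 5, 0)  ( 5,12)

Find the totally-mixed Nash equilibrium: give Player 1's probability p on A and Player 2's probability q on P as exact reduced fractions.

P1 indiff ⇒ q·4+(1-q)·7 = q·5+(1-q)·5 ⇒ q(-1) = (1-q)(-2) ⇒ q = 2/3
P2 indiff ⇒ p·9+(1-p)·0 = p·7+(1-p)·12 ⇒ p(2) = (1-p)(12) ⇒ p = 6/7

(p,q) = (6/7, 2/3)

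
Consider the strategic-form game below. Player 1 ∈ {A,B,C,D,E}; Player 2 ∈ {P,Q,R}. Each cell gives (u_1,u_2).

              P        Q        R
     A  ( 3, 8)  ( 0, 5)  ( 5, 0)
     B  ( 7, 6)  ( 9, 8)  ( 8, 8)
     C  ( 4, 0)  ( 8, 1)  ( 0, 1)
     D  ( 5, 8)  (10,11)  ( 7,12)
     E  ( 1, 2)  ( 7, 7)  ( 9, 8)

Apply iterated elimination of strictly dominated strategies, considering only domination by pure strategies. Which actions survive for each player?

IESDS → P1:{B,D,E} P2:{Q,R}

P1 drop A (B beats it: P:7>3 Q:9>0 R:8>5)
P1 drop C (B beats it: P:7>4 Q:9>8 R:8>0)
P2 drop P (Q beats it: B:8>6 D:11>8 E:7>2)
P1→{B,D,E} P2→{Q,R}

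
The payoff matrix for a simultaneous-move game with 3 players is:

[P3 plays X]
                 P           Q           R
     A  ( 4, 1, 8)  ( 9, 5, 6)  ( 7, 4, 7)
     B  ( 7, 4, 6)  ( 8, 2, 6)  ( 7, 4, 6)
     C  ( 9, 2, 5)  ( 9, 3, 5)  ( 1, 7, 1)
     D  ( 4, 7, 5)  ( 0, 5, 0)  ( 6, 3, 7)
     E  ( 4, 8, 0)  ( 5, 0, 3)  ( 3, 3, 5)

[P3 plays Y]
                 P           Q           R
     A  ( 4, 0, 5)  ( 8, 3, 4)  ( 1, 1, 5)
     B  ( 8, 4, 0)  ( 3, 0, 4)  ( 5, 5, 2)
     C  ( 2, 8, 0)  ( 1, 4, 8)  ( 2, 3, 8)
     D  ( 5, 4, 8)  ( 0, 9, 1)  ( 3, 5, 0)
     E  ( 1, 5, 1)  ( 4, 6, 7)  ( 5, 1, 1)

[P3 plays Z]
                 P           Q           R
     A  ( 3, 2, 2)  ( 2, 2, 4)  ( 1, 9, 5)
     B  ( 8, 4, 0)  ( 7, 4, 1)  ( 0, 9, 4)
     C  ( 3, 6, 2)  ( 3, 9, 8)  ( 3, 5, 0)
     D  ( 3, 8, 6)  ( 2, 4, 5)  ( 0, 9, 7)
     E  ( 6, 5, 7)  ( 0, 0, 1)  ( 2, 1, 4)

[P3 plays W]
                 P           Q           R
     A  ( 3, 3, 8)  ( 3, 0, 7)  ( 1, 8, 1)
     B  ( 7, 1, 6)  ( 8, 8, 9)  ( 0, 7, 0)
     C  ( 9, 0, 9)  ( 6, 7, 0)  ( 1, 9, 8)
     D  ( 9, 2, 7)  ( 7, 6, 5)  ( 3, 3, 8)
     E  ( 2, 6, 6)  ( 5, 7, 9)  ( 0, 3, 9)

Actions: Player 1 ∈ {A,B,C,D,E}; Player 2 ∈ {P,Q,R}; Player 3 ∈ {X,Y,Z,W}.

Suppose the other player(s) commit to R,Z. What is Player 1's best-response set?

u_1(A vs R,Z) = 1
u_1(B vs R,Z) = 0
u_1(C vs R,Z) = 3
u_1(D vs R,Z) = 0
u_1(E vs R,Z) = 2
max payoff 3 at {C}

P1 best: {C}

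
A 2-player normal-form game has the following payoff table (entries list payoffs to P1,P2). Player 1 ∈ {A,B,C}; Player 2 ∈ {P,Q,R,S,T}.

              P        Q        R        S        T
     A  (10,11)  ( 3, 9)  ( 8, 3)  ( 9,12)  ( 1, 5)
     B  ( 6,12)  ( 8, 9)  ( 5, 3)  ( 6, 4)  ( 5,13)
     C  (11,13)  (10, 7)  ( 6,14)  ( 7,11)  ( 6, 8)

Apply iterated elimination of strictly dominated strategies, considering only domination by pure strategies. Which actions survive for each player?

Survivors P1:{A,C} P2:{P,R,S}

P1 drop B (C beats it: P:11>6 Q:10>8 R:6>5 S:7>6 T:6>5)
P2 drop Q (P beats it: A:11>9 C:13>7)
P2 drop T (P beats it: A:11>5 C:13>8)
P1→{A,C} P2→{P,R,S}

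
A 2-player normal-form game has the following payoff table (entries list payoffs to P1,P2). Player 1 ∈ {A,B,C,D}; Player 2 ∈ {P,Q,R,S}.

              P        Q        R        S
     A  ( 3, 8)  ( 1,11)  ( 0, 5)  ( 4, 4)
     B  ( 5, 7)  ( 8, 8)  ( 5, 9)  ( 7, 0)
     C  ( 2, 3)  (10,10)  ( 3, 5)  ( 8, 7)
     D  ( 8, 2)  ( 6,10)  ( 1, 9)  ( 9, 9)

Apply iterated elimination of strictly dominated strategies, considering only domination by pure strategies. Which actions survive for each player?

P1 drop A (B beats it: P:5>3 Q:8>1 R:5>0 S:7>4)
P2 drop P (Q beats it: B:8>7 C:10>3 D:10>2)
P2 drop S (Q beats it: B:8>0 C:10>7 D:10>9)
P1 drop D (B beats it: Q:8>6 R:5>1)
P1→{B,C} P2→{Q,R}

Survivors P1:{B,C} P2:{Q,R}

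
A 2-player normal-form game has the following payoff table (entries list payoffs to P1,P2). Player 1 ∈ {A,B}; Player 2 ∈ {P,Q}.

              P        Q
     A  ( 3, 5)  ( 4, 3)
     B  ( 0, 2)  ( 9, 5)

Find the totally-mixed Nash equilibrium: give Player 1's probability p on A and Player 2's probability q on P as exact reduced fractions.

P1 indiff ⇒ q·3+(1-q)·4 = q·0+(1-q)·9 ⇒ q(3) = (1-q)(5) ⇒ q = 5/8
P2 indiff ⇒ p·5+(1-p)·2 = p·3+(1-p)·5 ⇒ p(2) = (1-p)(3) ⇒ p = 3/5

p=3/5, q=5/8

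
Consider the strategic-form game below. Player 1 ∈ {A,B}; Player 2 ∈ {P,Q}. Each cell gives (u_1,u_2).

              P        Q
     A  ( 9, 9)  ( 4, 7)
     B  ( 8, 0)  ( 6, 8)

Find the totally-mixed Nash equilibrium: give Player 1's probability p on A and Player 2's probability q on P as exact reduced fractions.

P1 indiff ⇒ q·9+(1-q)·4 = q·8+(1-q)·6 ⇒ q(1) = (1-q)(2) ⇒ q = 2/3
P2 indiff ⇒ p·9+(1-p)·0 = p·7+(1-p)·8 ⇒ p(2) = (1-p)(8) ⇒ p = 4/5

p=4/5, q=2/3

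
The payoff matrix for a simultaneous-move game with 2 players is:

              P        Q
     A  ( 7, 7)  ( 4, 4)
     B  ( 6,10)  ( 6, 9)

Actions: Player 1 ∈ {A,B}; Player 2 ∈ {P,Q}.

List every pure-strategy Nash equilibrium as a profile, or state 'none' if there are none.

(A,P): NE
(A,Q): not NE [P1→B gives 6>4; P2→P gives 7>4]
(B,P): not NE [P1→A gives 7>6]
(B,Q): not NE [P2→P gives 10>9]

Nash profiles: (A,P)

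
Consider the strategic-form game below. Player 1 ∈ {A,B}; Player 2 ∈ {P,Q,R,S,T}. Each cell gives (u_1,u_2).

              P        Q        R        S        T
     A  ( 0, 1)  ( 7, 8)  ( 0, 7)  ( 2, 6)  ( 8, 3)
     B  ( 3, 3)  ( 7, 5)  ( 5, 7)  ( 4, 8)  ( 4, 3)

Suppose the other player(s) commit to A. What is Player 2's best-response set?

argmax u_2 = {Q}

u_2(P vs A) = 1
u_2(Q vs A) = 8
u_2(R vs A) = 7
u_2(S vs A) = 6
u_2(T vs A) = 3
max payoff 8 at {Q}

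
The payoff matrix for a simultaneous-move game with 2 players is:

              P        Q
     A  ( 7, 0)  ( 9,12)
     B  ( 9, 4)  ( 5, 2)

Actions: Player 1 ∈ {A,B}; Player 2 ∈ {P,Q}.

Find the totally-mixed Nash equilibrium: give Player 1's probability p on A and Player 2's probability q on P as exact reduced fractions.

P1 indiff ⇒ q·7+(1-q)·9 = q·9+(1-q)·5 ⇒ q(-2) = (1-q)(-4) ⇒ q = 2/3
P2 indiff ⇒ p·0+(1-p)·4 = p·12+(1-p)·2 ⇒ p(-12) = (1-p)(-2) ⇒ p = 1/7

p=1/7, q=2/3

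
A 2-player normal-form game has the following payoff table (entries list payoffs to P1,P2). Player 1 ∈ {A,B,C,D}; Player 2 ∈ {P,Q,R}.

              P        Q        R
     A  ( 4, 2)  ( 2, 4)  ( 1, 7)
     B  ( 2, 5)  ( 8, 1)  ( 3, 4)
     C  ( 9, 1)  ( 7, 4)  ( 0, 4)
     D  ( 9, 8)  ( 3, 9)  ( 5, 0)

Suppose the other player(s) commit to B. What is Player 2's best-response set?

P2 best: {P}

u_2(P vs B) = 5
u_2(Q vs B) = 1
u_2(R vs B) = 4
max payoff 5 at {P}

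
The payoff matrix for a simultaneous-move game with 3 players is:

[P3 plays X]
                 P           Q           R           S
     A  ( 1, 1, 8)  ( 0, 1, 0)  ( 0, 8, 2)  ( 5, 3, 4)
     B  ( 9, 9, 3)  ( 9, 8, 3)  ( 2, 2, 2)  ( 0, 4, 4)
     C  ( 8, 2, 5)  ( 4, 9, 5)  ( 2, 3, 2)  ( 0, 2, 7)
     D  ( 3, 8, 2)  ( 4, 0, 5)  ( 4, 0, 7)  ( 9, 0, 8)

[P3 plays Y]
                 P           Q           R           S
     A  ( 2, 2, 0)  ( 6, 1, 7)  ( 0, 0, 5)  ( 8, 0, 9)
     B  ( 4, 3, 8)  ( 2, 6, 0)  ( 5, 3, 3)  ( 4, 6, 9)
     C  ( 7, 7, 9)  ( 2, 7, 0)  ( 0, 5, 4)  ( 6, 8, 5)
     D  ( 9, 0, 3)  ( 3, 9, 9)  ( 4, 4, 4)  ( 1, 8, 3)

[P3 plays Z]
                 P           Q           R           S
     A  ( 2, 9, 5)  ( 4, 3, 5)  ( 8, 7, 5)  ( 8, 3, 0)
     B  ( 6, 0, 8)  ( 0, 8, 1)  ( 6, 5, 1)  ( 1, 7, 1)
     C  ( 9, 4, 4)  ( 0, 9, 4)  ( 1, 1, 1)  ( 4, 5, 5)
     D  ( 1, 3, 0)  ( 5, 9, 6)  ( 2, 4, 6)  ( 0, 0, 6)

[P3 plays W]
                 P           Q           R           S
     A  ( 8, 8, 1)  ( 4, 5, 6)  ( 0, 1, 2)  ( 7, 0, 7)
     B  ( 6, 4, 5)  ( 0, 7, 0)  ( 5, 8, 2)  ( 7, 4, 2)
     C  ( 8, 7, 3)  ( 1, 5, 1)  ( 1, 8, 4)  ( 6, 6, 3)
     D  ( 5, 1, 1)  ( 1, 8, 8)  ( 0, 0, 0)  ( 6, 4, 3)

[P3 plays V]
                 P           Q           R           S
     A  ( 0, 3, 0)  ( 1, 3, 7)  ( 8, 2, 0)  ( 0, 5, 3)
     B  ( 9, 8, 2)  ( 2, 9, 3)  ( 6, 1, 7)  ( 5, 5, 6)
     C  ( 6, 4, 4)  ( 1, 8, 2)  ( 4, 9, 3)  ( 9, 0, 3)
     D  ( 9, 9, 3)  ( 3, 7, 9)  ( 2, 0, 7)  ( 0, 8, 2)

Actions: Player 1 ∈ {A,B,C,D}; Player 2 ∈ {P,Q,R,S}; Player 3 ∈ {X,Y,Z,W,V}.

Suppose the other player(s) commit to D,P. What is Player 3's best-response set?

u_3(X vs D,P) = 2
u_3(Y vs D,P) = 3
u_3(Z vs D,P) = 0
u_3(W vs D,P) = 1
u_3(V vs D,P) = 3
max payoff 3 at {Y,V}

argmax u_3 = {Y,V}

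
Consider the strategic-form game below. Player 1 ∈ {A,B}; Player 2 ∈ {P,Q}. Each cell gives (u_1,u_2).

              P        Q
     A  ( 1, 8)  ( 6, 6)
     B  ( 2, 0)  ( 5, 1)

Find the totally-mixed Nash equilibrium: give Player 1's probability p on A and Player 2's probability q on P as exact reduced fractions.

P1 indiff ⇒ q·1+(1-q)·6 = q·2+(1-q)·5 ⇒ q(-1) = (1-q)(-1) ⇒ q = 1/2
P2 indiff ⇒ p·8+(1-p)·0 = p·6+(1-p)·1 ⇒ p(2) = (1-p)(1) ⇒ p = 1/3

p=1/3, q=1/2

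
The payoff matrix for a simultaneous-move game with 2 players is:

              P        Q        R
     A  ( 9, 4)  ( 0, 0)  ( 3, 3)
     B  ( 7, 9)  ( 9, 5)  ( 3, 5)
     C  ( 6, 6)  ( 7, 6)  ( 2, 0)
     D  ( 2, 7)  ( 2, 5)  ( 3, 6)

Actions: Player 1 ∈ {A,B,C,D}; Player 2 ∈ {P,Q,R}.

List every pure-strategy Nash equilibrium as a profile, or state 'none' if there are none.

(A,P): NE
(A,Q): not NE [P1→B gives 9>0; P2→P gives 4>0]
(A,R): not NE [P2→P gives 4>3]
(B,P): not NE [P1→A gives 9>7]
(B,Q): not NE [P2→P gives 9>5]
(B,R): not NE [P2→P gives 9>5]
(C,P): not NE [P1→A gives 9>6]
(C,Q): not NE [P1→B gives 9>7]
(C,R): not NE [P1→D gives 3>2; P2→Q gives 6>0]
(D,P): not NE [P1→A gives 9>2]
(D,Q): not NE [P1→B gives 9>2; P2→P gives 7>5]
(D,R): not NE [P2→P gives 7>6]

NE set: (A,P)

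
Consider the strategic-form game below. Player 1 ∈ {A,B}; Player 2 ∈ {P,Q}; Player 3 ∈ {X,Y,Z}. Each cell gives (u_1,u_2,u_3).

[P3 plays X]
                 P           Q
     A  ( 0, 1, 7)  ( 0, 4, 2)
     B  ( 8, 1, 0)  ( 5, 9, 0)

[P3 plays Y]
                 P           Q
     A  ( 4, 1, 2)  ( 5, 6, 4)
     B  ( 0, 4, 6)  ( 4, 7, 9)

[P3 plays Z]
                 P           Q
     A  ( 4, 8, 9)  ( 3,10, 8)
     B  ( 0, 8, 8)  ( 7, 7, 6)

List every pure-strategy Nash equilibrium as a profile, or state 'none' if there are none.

Equilibria: none

(A,P,X): not NE [P1→B gives 8>0; P2→Q gives 4>1; P3→Z gives 9>7]
(A,P,Y): not NE [P2→Q gives 6>1; P3→Z gives 9>2]
(A,P,Z): not NE [P2→Q gives 10>8]
(A,Q,X): not NE [P1→B gives 5>0; P3→Z gives 8>2]
(A,Q,Y): not NE [P3→Z gives 8>4]
(A,Q,Z): not NE [P1→B gives 7>3]
(B,P,X): not NE [P2→Q gives 9>1; P3→Z gives 8>0]
(B,P,Y): not NE [P1→A gives 4>0; P2→Q gives 7>4; P3→Z gives 8>6]
(B,P,Z): not NE [P1→A gives 4>0]
(B,Q,X): not NE [P3→Y gives 9>0]
(B,Q,Y): not NE [P1→A gives 5>4]
(B,Q,Z): not NE [P2→P gives 8>7; P3→Y gives 9>6]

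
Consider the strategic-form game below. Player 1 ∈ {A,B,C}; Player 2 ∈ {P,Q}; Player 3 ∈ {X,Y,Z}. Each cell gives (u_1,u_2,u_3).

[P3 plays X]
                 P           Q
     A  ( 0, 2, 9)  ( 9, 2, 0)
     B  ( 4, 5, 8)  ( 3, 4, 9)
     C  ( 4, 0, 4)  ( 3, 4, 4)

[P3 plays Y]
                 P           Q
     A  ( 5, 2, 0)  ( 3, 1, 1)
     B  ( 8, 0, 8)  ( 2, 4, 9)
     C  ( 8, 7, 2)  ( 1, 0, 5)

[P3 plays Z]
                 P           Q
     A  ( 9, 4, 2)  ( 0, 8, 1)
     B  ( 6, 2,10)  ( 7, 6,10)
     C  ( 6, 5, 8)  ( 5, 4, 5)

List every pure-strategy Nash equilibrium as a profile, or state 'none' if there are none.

(A,P,X): not NE [P1→C gives 4>0]
(A,P,Y): not NE [P1→C gives 8>5; P3→X gives 9>0]
(A,P,Z): not NE [P2→Q gives 8>4; P3→X gives 9>2]
(A,Q,X): not NE [P3→Z gives 1>0]
(A,Q,Y): not NE [P2→P gives 2>1]
(A,Q,Z): not NE [P1→B gives 7>0]
(B,P,X): not NE [P3→Z gives 10>8]
(B,P,Y): not NE [P2→Q gives 4>0; P3→Z gives 10>8]
(B,P,Z): not NE [P1→A gives 9>6; P2→Q gives 6>2]
(B,Q,X): not NE [P1→A gives 9>3; P2→P gives 5>4; P3→Z gives 10>9]
(B,Q,Y): not NE [P1→A gives 3>2; P3→Z gives 10>9]
(B,Q,Z): NE
(C,P,X): not NE [P2→Q gives 4>0; P3→Z gives 8>4]
(C,P,Y): not NE [P3→Z gives 8>2]
(C,P,Z): not NE [P1→A gives 9>6]
(C,Q,X): not NE [P1→A gives 9>3; P3→Z gives 5>4]
(C,Q,Y): not NE [P1→A gives 3>1; P2→P gives 7>0]
(C,Q,Z): not NE [P1→B gives 7>5; P2→P gives 5>4]

Nash profiles: (B,Q,Z)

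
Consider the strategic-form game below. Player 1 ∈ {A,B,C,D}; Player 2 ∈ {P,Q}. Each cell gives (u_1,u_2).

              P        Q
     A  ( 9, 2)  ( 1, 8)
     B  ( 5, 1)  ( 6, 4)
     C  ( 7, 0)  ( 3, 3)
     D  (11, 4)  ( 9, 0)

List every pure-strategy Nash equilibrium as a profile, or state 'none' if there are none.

NE set: (D,P)

(A,P): not NE [P1→D gives 11>9; P2→Q gives 8>2]
(A,Q): not NE [P1→D gives 9>1]
(B,P): not NE [P1→D gives 11>5; P2→Q gives 4>1]
(B,Q): not NE [P1→D gives 9>6]
(C,P): not NE [P1→D gives 11>7; P2→Q gives 3>0]
(C,Q): not NE [P1→D gives 9>3]
(D,P): NE
(D,Q): not NE [P2→P gives 4>0]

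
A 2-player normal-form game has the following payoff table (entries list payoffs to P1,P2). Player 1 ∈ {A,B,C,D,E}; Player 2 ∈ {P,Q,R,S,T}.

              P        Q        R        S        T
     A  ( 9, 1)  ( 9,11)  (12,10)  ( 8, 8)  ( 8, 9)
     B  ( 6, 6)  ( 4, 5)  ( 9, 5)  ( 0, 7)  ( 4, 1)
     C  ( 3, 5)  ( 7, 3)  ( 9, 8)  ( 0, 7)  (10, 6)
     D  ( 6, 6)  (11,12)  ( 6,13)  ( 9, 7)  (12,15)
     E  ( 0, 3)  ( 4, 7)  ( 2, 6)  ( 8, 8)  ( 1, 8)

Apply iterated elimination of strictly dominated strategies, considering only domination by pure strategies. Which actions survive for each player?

P1 drop B (A beats it: P:9>6 Q:9>4 R:12>9 S:8>0 T:8>4)
P1 drop E (D beats it: P:6>0 Q:11>4 R:6>2 S:9>8 T:12>1)
P2 drop P (R beats it: A:10>1 C:8>5 D:13>6)
P2 drop S (R beats it: A:10>8 C:8>7 D:13>7)
P1→{A,C,D} P2→{Q,R,T}

Remaining: P1:{A,C,D} P2:{Q,R,T}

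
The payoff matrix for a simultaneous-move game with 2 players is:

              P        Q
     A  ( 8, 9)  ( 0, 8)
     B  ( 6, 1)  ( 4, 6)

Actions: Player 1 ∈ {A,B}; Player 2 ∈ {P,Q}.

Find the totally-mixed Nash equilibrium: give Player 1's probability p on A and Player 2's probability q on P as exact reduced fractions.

P1 indiff ⇒ q·8+(1-q)·0 = q·6+(1-q)·4 ⇒ q(2) = (1-q)(4) ⇒ q = 2/3
P2 indiff ⇒ p·9+(1-p)·1 = p·8+(1-p)·6 ⇒ p(1) = (1-p)(5) ⇒ p = 5/6

p=5/6, q=2/3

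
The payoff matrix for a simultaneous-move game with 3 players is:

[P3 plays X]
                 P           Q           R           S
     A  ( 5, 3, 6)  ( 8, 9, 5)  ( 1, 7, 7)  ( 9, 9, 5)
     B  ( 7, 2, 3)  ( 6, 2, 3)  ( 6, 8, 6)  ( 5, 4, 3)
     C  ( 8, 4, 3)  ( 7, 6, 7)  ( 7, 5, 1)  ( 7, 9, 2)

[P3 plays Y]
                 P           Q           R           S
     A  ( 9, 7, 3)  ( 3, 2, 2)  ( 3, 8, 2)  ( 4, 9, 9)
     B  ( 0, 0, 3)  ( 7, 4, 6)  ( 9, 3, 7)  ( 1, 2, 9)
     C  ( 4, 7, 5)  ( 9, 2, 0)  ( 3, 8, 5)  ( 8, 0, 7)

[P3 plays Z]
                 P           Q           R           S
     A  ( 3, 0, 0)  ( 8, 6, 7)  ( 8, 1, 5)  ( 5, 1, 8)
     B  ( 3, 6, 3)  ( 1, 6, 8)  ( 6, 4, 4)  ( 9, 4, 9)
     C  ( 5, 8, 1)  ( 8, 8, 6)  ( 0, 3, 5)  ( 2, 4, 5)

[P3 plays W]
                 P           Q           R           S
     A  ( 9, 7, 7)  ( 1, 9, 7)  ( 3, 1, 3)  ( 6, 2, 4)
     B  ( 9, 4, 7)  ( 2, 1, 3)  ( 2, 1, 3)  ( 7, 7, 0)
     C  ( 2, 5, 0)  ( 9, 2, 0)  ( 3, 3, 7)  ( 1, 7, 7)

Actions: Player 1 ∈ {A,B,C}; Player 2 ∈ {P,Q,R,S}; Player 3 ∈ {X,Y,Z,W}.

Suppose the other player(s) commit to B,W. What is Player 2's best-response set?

BR_2 = {S}

u_2(P vs B,W) = 4
u_2(Q vs B,W) = 1
u_2(R vs B,W) = 1
u_2(S vs B,W) = 7
max payoff 7 at {S}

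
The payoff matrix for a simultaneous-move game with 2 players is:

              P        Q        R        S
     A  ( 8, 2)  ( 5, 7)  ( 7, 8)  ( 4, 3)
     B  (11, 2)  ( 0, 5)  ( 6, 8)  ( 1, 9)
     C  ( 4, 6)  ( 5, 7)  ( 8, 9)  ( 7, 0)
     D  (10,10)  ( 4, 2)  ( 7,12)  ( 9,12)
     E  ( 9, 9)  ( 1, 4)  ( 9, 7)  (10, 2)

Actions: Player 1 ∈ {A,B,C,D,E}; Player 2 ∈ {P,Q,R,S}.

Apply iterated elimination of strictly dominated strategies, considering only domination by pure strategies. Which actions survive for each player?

Survivors P1:{B,D,E} P2:{P,R,S}

P2 drop Q (R beats it: A:8>7 B:8>5 C:9>7 D:12>2 E:7>4)
P1 drop A (E beats it: P:9>8 R:9>7 S:10>4)
P1 drop C (E beats it: P:9>4 R:9>8 S:10>7)
P1→{B,D,E} P2→{P,R,S}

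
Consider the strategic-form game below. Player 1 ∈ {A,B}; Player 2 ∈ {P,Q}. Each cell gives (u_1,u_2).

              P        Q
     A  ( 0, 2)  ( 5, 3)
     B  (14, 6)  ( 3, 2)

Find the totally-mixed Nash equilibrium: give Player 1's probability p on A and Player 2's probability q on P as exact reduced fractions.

P1 mixes 4/5 on A; P2 mixes 1/8 on P

P1 indiff ⇒ q·0+(1-q)·5 = q·14+(1-q)·3 ⇒ q(-14) = (1-q)(-2) ⇒ q = 1/8
P2 indiff ⇒ p·2+(1-p)·6 = p·3+(1-p)·2 ⇒ p(-1) = (1-p)(-4) ⇒ p = 4/5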